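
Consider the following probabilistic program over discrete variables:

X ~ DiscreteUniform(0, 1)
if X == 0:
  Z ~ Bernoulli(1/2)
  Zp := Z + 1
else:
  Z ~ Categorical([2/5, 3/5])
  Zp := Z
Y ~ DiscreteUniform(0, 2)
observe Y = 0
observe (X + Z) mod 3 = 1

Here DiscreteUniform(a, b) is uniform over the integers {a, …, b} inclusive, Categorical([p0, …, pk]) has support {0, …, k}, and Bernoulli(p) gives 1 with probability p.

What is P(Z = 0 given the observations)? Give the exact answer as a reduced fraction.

P(Z = 0 | obs) = 4/9

Enumerate traces; 2 have nonzero weight after conditioning:
  (X=0, Z=1, Y=0) weight 1/12
  (X=1, Z=0, Y=0) weight 1/15
Group by Z:
  weight(Z=0) = 1/15
  weight(Z=1) = 1/12
Total weight = 1/15 + 1/12 = 3/20
P(Z=0 | obs) = 1/15 / 3/20 = 4/9
P(Z=1 | obs) = 1/12 / 3/20 = 5/9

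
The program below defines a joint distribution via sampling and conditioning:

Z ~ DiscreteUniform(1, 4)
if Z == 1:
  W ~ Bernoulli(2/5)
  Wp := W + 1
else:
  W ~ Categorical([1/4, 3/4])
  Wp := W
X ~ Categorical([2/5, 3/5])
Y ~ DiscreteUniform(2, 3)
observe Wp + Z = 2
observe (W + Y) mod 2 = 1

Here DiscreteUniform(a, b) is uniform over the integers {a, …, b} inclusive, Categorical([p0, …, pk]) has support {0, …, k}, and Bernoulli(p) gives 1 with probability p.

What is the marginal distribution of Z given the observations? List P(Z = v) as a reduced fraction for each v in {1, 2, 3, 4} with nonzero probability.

Enumerate traces; 4 have nonzero weight after conditioning:
  (Z=1, W=0, X=0, Y=3) weight 3/100
  (Z=1, W=0, X=1, Y=3) weight 9/200
  (Z=2, W=0, X=0, Y=3) weight 1/80
  (Z=2, W=0, X=1, Y=3) weight 3/160
Group by Z:
  weight(Z=1) = 3/40
  weight(Z=2) = 1/32
Total weight = 3/40 + 1/32 = 17/160
P(Z=1 | obs) = 3/40 / 17/160 = 12/17
P(Z=2 | obs) = 1/32 / 17/160 = 5/17

P(Z=1) = 12/17, P(Z=2) = 5/17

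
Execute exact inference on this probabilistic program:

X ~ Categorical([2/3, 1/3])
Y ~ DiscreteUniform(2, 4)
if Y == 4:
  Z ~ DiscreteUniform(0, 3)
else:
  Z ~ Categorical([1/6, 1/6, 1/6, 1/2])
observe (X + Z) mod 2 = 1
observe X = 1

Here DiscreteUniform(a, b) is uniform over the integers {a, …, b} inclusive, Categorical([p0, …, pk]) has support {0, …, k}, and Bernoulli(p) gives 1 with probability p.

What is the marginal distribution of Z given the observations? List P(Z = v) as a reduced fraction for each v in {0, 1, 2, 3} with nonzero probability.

P(Z=0) = 1/2, P(Z=2) = 1/2

Enumerate traces; 6 have nonzero weight after conditioning:
  (X=1, Y=2, Z=0) weight 1/54
  (X=1, Y=2, Z=2) weight 1/54
  (X=1, Y=3, Z=0) weight 1/54
  (X=1, Y=3, Z=2) weight 1/54
  (X=1, Y=4, Z=0) weight 1/36
  (X=1, Y=4, Z=2) weight 1/36
Group by Z:
  weight(Z=0) = 7/108
  weight(Z=2) = 7/108
Total weight = 7/108 + 7/108 = 7/54
P(Z=0 | obs) = 7/108 / 7/54 = 1/2
P(Z=2 | obs) = 7/108 / 7/54 = 1/2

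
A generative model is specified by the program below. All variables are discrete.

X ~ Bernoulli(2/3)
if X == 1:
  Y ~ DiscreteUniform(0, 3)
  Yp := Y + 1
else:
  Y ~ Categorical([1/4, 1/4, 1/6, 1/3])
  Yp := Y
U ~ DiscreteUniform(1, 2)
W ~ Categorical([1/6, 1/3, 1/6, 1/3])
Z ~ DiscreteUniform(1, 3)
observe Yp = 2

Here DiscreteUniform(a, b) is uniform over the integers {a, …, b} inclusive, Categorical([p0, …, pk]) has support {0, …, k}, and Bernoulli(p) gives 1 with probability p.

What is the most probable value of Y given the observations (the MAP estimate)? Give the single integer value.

Enumerate traces; 48 have nonzero weight after conditioning:
  (X=0, Y=2, U=1, W=0, Z=1) weight 1/648
  (X=0, Y=2, U=1, W=0, Z=2) weight 1/648
  (X=0, Y=2, U=1, W=0, Z=3) weight 1/648
  (X=0, Y=2, U=1, W=1, Z=1) weight 1/324
  (X=0, Y=2, U=1, W=1, Z=2) weight 1/324
  (X=0, Y=2, U=1, W=1, Z=3) weight 1/324
  (X=0, Y=2, U=1, W=2, Z=1) weight 1/648
  (X=0, Y=2, U=1, W=2, Z=2) weight 1/648
  (X=1, Y=1, U=1, W=0, Z=1) weight 1/216
  … 39 more
Group by Y:
  weight(Y=1) = 1/6
  weight(Y=2) = 1/18
Total weight = 1/6 + 1/18 = 2/9
P(Y=1 | obs) = 1/6 / 2/9 = 3/4
P(Y=2 | obs) = 1/18 / 2/9 = 1/4
argmax = 1

argmax_v P(Y = v | obs) = 1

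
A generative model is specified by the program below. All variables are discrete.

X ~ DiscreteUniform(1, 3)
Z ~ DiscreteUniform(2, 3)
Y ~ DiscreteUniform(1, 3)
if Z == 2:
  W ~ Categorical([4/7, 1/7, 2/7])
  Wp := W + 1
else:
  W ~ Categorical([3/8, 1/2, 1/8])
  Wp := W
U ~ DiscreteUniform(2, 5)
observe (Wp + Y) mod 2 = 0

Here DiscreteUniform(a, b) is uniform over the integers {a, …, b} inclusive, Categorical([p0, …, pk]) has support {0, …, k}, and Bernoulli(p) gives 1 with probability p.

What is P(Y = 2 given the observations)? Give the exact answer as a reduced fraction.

Enumerate traces; 108 have nonzero weight after conditioning:
  (X=1, Z=2, Y=1, W=0, U=2) weight 1/126
  (X=1, Z=2, Y=1, W=0, U=3) weight 1/126
  (X=1, Z=2, Y=1, W=0, U=4) weight 1/126
  (X=1, Z=2, Y=1, W=0, U=5) weight 1/126
  (X=1, Z=2, Y=1, W=2, U=2) weight 1/252
  (X=1, Z=2, Y=1, W=2, U=3) weight 1/252
  (X=1, Z=2, Y=1, W=2, U=4) weight 1/252
  (X=1, Z=2, Y=1, W=2, U=5) weight 1/252
  (X=1, Z=2, Y=2, W=1, U=2) weight 1/504
  (X=1, Z=2, Y=3, W=0, U=2) weight 1/126
  … 98 more
Group by Y:
  weight(Y=1) = 19/84
  weight(Y=2) = 3/28
  weight(Y=3) = 19/84
Total weight = 19/84 + 3/28 + 19/84 = 47/84
P(Y=1 | obs) = 19/84 / 47/84 = 19/47
P(Y=2 | obs) = 3/28 / 47/84 = 9/47
P(Y=3 | obs) = 19/84 / 47/84 = 19/47

P(Y = 2 | obs) = 9/47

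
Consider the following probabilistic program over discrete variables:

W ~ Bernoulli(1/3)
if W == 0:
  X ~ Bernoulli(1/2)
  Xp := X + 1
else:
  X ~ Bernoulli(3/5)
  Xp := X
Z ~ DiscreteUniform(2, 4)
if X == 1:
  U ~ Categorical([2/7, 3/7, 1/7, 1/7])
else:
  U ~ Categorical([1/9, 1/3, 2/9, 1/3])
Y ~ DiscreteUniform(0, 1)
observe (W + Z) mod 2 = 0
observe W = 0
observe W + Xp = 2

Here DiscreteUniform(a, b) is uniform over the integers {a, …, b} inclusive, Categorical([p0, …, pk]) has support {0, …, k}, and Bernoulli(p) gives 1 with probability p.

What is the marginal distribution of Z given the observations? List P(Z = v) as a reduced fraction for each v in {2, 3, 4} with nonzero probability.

Enumerate traces; 16 have nonzero weight after conditioning:
  (W=0, X=1, Z=2, U=0, Y=0) weight 1/63
  (W=0, X=1, Z=2, U=0, Y=1) weight 1/63
  (W=0, X=1, Z=2, U=1, Y=0) weight 1/42
  (W=0, X=1, Z=2, U=1, Y=1) weight 1/42
  (W=0, X=1, Z=2, U=2, Y=0) weight 1/126
  (W=0, X=1, Z=2, U=2, Y=1) weight 1/126
  (W=0, X=1, Z=2, U=3, Y=0) weight 1/126
  (W=0, X=1, Z=2, U=3, Y=1) weight 1/126
  (W=0, X=1, Z=4, U=0, Y=0) weight 1/63
  … 7 more
Group by Z:
  weight(Z=2) = 1/9
  weight(Z=4) = 1/9
Total weight = 1/9 + 1/9 = 2/9
P(Z=2 | obs) = 1/9 / 2/9 = 1/2
P(Z=4 | obs) = 1/9 / 2/9 = 1/2

P(Z=2) = 1/2, P(Z=4) = 1/2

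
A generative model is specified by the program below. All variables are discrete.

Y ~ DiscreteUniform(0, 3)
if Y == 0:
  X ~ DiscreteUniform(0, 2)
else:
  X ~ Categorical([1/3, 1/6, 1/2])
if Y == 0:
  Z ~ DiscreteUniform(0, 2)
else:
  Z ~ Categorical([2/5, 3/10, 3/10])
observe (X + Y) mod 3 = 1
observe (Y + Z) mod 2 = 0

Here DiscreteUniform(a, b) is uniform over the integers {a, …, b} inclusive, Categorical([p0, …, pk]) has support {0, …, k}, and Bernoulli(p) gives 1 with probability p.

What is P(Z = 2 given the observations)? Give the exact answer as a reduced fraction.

Enumerate traces; 6 have nonzero weight after conditioning:
  (Y=0, X=1, Z=0) weight 1/36
  (Y=0, X=1, Z=2) weight 1/36
  (Y=1, X=0, Z=1) weight 1/40
  (Y=2, X=2, Z=0) weight 1/20
  (Y=2, X=2, Z=2) weight 3/80
  (Y=3, X=1, Z=1) weight 1/80
Group by Z:
  weight(Z=0) = 7/90
  weight(Z=1) = 3/80
  weight(Z=2) = 47/720
Total weight = 7/90 + 3/80 + 47/720 = 13/72
P(Z=0 | obs) = 7/90 / 13/72 = 28/65
P(Z=1 | obs) = 3/80 / 13/72 = 27/130
P(Z=2 | obs) = 47/720 / 13/72 = 47/130

P(Z = 2 | obs) = 47/130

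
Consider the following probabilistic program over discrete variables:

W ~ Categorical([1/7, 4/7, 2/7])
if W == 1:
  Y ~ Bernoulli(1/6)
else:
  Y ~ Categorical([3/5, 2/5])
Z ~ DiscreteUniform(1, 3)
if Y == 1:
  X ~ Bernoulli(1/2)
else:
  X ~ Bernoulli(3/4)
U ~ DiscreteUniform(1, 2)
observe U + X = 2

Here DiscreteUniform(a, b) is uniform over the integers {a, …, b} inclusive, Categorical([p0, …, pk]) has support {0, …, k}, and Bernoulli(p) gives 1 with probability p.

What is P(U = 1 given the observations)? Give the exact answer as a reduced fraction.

P(U = 1 | obs) = 41/60

Enumerate traces; 36 have nonzero weight after conditioning:
  (W=0, Y=0, Z=1, X=0, U=2) weight 1/280
  (W=0, Y=0, Z=1, X=1, U=1) weight 3/280
  (W=0, Y=0, Z=2, X=0, U=2) weight 1/280
  (W=0, Y=0, Z=2, X=1, U=1) weight 3/280
  (W=0, Y=0, Z=3, X=0, U=2) weight 1/280
  (W=0, Y=0, Z=3, X=1, U=1) weight 3/280
  (W=0, Y=1, Z=1, X=0, U=2) weight 1/210
  (W=0, Y=1, Z=1, X=1, U=1) weight 1/210
  … 28 more
Group by U:
  weight(U=1) = 41/120
  weight(U=2) = 19/120
Total weight = 41/120 + 19/120 = 1/2
P(U=1 | obs) = 41/120 / 1/2 = 41/60
P(U=2 | obs) = 19/120 / 1/2 = 19/60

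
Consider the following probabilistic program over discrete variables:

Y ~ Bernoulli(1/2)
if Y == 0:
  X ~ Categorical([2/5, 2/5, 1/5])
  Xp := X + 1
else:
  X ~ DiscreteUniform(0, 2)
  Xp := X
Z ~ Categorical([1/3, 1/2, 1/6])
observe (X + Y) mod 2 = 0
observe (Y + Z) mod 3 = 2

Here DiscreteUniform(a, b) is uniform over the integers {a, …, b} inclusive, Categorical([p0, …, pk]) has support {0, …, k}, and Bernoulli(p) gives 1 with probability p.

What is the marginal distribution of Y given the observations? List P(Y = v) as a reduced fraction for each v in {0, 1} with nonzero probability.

P(Y=0) = 3/8, P(Y=1) = 5/8

Enumerate traces; 3 have nonzero weight after conditioning:
  (Y=0, X=0, Z=2) weight 1/30
  (Y=0, X=2, Z=2) weight 1/60
  (Y=1, X=1, Z=1) weight 1/12
Group by Y:
  weight(Y=0) = 1/20
  weight(Y=1) = 1/12
Total weight = 1/20 + 1/12 = 2/15
P(Y=0 | obs) = 1/20 / 2/15 = 3/8
P(Y=1 | obs) = 1/12 / 2/15 = 5/8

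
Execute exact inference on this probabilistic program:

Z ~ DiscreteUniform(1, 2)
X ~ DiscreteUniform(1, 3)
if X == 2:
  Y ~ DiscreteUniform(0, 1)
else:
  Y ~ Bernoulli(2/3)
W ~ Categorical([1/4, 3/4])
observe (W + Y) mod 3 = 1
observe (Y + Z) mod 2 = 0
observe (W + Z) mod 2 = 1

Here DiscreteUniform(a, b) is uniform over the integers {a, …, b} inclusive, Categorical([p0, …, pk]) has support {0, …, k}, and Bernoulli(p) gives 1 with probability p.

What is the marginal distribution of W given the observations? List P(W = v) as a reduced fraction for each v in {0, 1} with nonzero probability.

Enumerate traces; 6 have nonzero weight after conditioning:
  (Z=1, X=1, Y=1, W=0) weight 1/36
  (Z=1, X=2, Y=1, W=0) weight 1/48
  (Z=1, X=3, Y=1, W=0) weight 1/36
  (Z=2, X=1, Y=0, W=1) weight 1/24
  (Z=2, X=2, Y=0, W=1) weight 1/16
  (Z=2, X=3, Y=0, W=1) weight 1/24
Group by W:
  weight(W=0) = 11/144
  weight(W=1) = 7/48
Total weight = 11/144 + 7/48 = 2/9
P(W=0 | obs) = 11/144 / 2/9 = 11/32
P(W=1 | obs) = 7/48 / 2/9 = 21/32

P(W=0) = 11/32, P(W=1) = 21/32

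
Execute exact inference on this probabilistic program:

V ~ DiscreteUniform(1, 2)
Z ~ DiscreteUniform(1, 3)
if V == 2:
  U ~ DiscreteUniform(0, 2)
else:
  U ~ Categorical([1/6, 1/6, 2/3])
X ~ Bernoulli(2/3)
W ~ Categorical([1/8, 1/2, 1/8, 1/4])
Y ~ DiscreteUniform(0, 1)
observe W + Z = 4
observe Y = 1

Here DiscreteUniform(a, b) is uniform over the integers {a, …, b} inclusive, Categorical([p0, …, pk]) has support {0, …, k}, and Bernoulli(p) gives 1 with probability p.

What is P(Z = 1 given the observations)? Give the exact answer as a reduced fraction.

P(Z = 1 | obs) = 2/7

Enumerate traces; 36 have nonzero weight after conditioning:
  (V=1, Z=1, U=0, X=0, W=3, Y=1) weight 1/864
  (V=1, Z=1, U=0, X=1, W=3, Y=1) weight 1/432
  (V=1, Z=1, U=1, X=0, W=3, Y=1) weight 1/864
  (V=1, Z=1, U=1, X=1, W=3, Y=1) weight 1/432
  (V=1, Z=1, U=2, X=0, W=3, Y=1) weight 1/216
  (V=1, Z=1, U=2, X=1, W=3, Y=1) weight 1/108
  (V=1, Z=2, U=0, X=0, W=2, Y=1) weight 1/1728
  (V=1, Z=2, U=0, X=1, W=2, Y=1) weight 1/864
  (V=1, Z=3, U=0, X=0, W=1, Y=1) weight 1/432
  … 27 more
Group by Z:
  weight(Z=1) = 1/24
  weight(Z=2) = 1/48
  weight(Z=3) = 1/12
Total weight = 1/24 + 1/48 + 1/12 = 7/48
P(Z=1 | obs) = 1/24 / 7/48 = 2/7
P(Z=2 | obs) = 1/48 / 7/48 = 1/7
P(Z=3 | obs) = 1/12 / 7/48 = 4/7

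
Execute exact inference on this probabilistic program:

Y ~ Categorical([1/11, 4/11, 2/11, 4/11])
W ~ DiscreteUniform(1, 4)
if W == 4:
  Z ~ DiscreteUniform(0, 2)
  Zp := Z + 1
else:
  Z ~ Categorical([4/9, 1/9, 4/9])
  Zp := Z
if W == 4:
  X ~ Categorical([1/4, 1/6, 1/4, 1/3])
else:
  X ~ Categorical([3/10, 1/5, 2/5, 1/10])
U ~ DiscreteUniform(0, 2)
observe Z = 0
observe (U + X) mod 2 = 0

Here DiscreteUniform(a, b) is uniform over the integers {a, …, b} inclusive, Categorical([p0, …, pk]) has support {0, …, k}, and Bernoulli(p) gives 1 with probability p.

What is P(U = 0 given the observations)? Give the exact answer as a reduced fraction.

P(U = 0 | obs) = 33/83

Enumerate traces; 96 have nonzero weight after conditioning:
  (Y=0, W=1, Z=0, X=0, U=0) weight 1/990
  (Y=0, W=1, Z=0, X=0, U=2) weight 1/990
  (Y=0, W=1, Z=0, X=1, U=1) weight 1/1485
  (Y=0, W=1, Z=0, X=2, U=0) weight 2/1485
  (Y=0, W=1, Z=0, X=2, U=2) weight 2/1485
  (Y=0, W=1, Z=0, X=3, U=1) weight 1/2970
  (Y=0, W=2, Z=0, X=0, U=0) weight 1/990
  (Y=0, W=2, Z=0, X=0, U=2) weight 1/990
  … 88 more
Group by U:
  weight(U=0) = 11/120
  weight(U=1) = 17/360
  weight(U=2) = 11/120
Total weight = 11/120 + 17/360 + 11/120 = 83/360
P(U=0 | obs) = 11/120 / 83/360 = 33/83
P(U=1 | obs) = 17/360 / 83/360 = 17/83
P(U=2 | obs) = 11/120 / 83/360 = 33/83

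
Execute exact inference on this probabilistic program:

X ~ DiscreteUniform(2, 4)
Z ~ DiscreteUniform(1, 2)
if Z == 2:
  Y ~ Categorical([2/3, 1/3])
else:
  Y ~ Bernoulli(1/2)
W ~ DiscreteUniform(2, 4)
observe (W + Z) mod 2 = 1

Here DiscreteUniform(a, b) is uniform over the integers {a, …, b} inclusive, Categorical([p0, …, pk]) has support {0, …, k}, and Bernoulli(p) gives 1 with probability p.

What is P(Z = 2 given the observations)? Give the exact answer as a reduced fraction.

Enumerate traces; 18 have nonzero weight after conditioning:
  (X=2, Z=1, Y=0, W=2) weight 1/36
  (X=2, Z=1, Y=0, W=4) weight 1/36
  (X=2, Z=1, Y=1, W=2) weight 1/36
  (X=2, Z=1, Y=1, W=4) weight 1/36
  (X=2, Z=2, Y=0, W=3) weight 1/27
  (X=2, Z=2, Y=1, W=3) weight 1/54
  (X=3, Z=1, Y=0, W=2) weight 1/36
  (X=3, Z=1, Y=0, W=4) weight 1/36
  … 10 more
Group by Z:
  weight(Z=1) = 1/3
  weight(Z=2) = 1/6
Total weight = 1/3 + 1/6 = 1/2
P(Z=1 | obs) = 1/3 / 1/2 = 2/3
P(Z=2 | obs) = 1/6 / 1/2 = 1/3

P(Z = 2 | obs) = 1/3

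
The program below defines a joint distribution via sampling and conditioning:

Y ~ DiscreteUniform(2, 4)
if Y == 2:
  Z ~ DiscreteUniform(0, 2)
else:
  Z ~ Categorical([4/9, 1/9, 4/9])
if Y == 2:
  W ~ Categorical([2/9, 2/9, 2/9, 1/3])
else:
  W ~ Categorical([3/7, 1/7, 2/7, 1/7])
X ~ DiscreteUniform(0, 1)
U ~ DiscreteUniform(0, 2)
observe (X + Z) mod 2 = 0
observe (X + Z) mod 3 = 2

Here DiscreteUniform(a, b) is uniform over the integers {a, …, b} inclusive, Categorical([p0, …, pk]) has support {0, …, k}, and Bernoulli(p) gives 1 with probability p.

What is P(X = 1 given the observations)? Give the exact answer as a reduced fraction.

P(X = 1 | obs) = 5/16

Enumerate traces; 72 have nonzero weight after conditioning:
  (Y=2, Z=1, W=0, X=1, U=0) weight 1/243
  (Y=2, Z=1, W=0, X=1, U=1) weight 1/243
  (Y=2, Z=1, W=0, X=1, U=2) weight 1/243
  (Y=2, Z=1, W=1, X=1, U=0) weight 1/243
  (Y=2, Z=1, W=1, X=1, U=1) weight 1/243
  (Y=2, Z=1, W=1, X=1, U=2) weight 1/243
  (Y=2, Z=1, W=2, X=1, U=0) weight 1/243
  (Y=2, Z=1, W=2, X=1, U=1) weight 1/243
  (Y=2, Z=2, W=0, X=0, U=0) weight 1/243
  … 63 more
Group by X:
  weight(X=0) = 11/54
  weight(X=1) = 5/54
Total weight = 11/54 + 5/54 = 8/27
P(X=0 | obs) = 11/54 / 8/27 = 11/16
P(X=1 | obs) = 5/54 / 8/27 = 5/16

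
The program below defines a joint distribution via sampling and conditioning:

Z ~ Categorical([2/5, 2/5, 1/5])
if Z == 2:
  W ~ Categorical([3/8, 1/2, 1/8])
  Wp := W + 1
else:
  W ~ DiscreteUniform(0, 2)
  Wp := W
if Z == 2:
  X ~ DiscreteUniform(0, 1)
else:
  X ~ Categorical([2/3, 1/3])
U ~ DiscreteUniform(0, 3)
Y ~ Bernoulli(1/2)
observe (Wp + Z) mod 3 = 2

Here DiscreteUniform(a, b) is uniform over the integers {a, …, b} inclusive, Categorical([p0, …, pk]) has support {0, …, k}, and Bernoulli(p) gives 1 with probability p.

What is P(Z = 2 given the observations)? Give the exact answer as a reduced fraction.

Enumerate traces; 48 have nonzero weight after conditioning:
  (Z=0, W=2, X=0, U=0, Y=0) weight 1/90
  (Z=0, W=2, X=0, U=0, Y=1) weight 1/90
  (Z=0, W=2, X=0, U=1, Y=0) weight 1/90
  (Z=0, W=2, X=0, U=1, Y=1) weight 1/90
  (Z=0, W=2, X=0, U=2, Y=0) weight 1/90
  (Z=0, W=2, X=0, U=2, Y=1) weight 1/90
  (Z=0, W=2, X=0, U=3, Y=0) weight 1/90
  (Z=0, W=2, X=0, U=3, Y=1) weight 1/90
  (Z=1, W=1, X=0, U=0, Y=0) weight 1/90
  (Z=2, W=2, X=0, U=0, Y=0) weight 1/640
  … 38 more
Group by Z:
  weight(Z=0) = 2/15
  weight(Z=1) = 2/15
  weight(Z=2) = 1/40
Total weight = 2/15 + 2/15 + 1/40 = 7/24
P(Z=0 | obs) = 2/15 / 7/24 = 16/35
P(Z=1 | obs) = 2/15 / 7/24 = 16/35
P(Z=2 | obs) = 1/40 / 7/24 = 3/35

P(Z = 2 | obs) = 3/35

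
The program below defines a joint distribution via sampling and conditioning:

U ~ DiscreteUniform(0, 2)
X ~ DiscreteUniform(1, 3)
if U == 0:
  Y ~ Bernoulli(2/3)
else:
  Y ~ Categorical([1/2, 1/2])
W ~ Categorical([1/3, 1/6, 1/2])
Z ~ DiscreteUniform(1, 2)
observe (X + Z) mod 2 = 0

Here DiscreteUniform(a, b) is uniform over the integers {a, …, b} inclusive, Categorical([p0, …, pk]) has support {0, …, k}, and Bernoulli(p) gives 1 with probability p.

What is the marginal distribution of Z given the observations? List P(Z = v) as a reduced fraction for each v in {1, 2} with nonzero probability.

P(Z=1) = 2/3, P(Z=2) = 1/3

Enumerate traces; 54 have nonzero weight after conditioning:
  (U=0, X=1, Y=0, W=0, Z=1) weight 1/162
  (U=0, X=1, Y=0, W=1, Z=1) weight 1/324
  (U=0, X=1, Y=0, W=2, Z=1) weight 1/108
  (U=0, X=1, Y=1, W=0, Z=1) weight 1/81
  (U=0, X=1, Y=1, W=1, Z=1) weight 1/162
  (U=0, X=1, Y=1, W=2, Z=1) weight 1/54
  (U=0, X=2, Y=0, W=0, Z=2) weight 1/162
  (U=0, X=2, Y=0, W=1, Z=2) weight 1/324
  … 46 more
Group by Z:
  weight(Z=1) = 1/3
  weight(Z=2) = 1/6
Total weight = 1/3 + 1/6 = 1/2
P(Z=1 | obs) = 1/3 / 1/2 = 2/3
P(Z=2 | obs) = 1/6 / 1/2 = 1/3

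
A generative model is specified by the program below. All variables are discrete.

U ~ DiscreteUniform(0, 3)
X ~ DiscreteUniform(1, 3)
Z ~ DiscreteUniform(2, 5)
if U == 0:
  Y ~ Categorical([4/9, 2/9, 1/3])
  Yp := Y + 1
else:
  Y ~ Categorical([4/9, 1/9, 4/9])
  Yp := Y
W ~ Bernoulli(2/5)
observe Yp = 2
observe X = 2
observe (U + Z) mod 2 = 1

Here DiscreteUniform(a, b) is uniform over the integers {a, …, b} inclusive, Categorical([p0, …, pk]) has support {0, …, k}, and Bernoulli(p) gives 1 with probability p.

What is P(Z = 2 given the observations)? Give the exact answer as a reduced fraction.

Enumerate traces; 16 have nonzero weight after conditioning:
  (U=0, X=2, Z=3, Y=1, W=0) weight 1/360
  (U=0, X=2, Z=3, Y=1, W=1) weight 1/540
  (U=0, X=2, Z=5, Y=1, W=0) weight 1/360
  (U=0, X=2, Z=5, Y=1, W=1) weight 1/540
  (U=1, X=2, Z=2, Y=2, W=0) weight 1/180
  (U=1, X=2, Z=2, Y=2, W=1) weight 1/270
  (U=1, X=2, Z=4, Y=2, W=0) weight 1/180
  (U=1, X=2, Z=4, Y=2, W=1) weight 1/270
  … 8 more
Group by Z:
  weight(Z=2) = 1/54
  weight(Z=3) = 1/72
  weight(Z=4) = 1/54
  weight(Z=5) = 1/72
Total weight = 1/54 + 1/72 + 1/54 + 1/72 = 7/108
P(Z=2 | obs) = 1/54 / 7/108 = 2/7
P(Z=3 | obs) = 1/72 / 7/108 = 3/14
P(Z=4 | obs) = 1/54 / 7/108 = 2/7
P(Z=5 | obs) = 1/72 / 7/108 = 3/14

P(Z = 2 | obs) = 2/7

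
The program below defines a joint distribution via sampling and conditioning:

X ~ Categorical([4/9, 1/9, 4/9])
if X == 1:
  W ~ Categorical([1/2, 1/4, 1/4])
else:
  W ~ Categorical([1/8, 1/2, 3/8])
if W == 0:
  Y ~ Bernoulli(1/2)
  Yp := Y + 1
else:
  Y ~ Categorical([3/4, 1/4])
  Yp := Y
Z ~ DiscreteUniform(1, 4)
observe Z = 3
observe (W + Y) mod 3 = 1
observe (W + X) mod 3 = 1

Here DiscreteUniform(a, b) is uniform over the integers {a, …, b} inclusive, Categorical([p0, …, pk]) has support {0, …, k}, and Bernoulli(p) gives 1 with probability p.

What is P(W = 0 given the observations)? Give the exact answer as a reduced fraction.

Enumerate traces; 2 have nonzero weight after conditioning:
  (X=0, W=1, Y=0, Z=3) weight 1/24
  (X=1, W=0, Y=1, Z=3) weight 1/144
Group by W:
  weight(W=0) = 1/144
  weight(W=1) = 1/24
Total weight = 1/144 + 1/24 = 7/144
P(W=0 | obs) = 1/144 / 7/144 = 1/7
P(W=1 | obs) = 1/24 / 7/144 = 6/7

P(W = 0 | obs) = 1/7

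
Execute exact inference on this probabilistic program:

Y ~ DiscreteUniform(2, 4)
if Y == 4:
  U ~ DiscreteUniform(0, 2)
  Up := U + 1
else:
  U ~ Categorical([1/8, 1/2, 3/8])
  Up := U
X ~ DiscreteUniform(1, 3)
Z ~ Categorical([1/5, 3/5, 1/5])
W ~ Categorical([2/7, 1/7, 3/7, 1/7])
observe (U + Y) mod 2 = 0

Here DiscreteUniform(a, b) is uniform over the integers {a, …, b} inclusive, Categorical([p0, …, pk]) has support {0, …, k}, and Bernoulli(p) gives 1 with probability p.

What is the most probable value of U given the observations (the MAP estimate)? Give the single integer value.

argmax_v P(U = v | obs) = 2

Enumerate traces; 180 have nonzero weight after conditioning:
  (Y=2, U=0, X=1, Z=0, W=0) weight 1/1260
  (Y=2, U=0, X=1, Z=0, W=1) weight 1/2520
  (Y=2, U=0, X=1, Z=0, W=2) weight 1/840
  (Y=2, U=0, X=1, Z=0, W=3) weight 1/2520
  (Y=2, U=0, X=1, Z=1, W=0) weight 1/420
  (Y=2, U=0, X=1, Z=1, W=1) weight 1/840
  (Y=2, U=0, X=1, Z=1, W=2) weight 1/280
  (Y=2, U=0, X=1, Z=1, W=3) weight 1/840
  (Y=2, U=2, X=1, Z=0, W=0) weight 1/420
  (Y=3, U=1, X=1, Z=0, W=0) weight 1/315
  … 170 more
Group by U:
  weight(U=0) = 11/72
  weight(U=1) = 1/6
  weight(U=2) = 17/72
Total weight = 11/72 + 1/6 + 17/72 = 5/9
P(U=0 | obs) = 11/72 / 5/9 = 11/40
P(U=1 | obs) = 1/6 / 5/9 = 3/10
P(U=2 | obs) = 17/72 / 5/9 = 17/40
argmax = 2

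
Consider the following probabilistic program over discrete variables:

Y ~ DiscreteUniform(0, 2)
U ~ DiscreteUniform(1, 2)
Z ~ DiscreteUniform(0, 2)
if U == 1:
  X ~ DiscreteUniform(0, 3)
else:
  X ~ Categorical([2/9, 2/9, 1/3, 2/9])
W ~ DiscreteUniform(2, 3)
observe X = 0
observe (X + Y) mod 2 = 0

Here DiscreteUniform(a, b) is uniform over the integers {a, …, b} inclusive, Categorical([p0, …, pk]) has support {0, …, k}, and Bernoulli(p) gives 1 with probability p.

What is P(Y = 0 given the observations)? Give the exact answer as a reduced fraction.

Enumerate traces; 24 have nonzero weight after conditioning:
  (Y=0, U=1, Z=0, X=0, W=2) weight 1/144
  (Y=0, U=1, Z=0, X=0, W=3) weight 1/144
  (Y=0, U=1, Z=1, X=0, W=2) weight 1/144
  (Y=0, U=1, Z=1, X=0, W=3) weight 1/144
  (Y=0, U=1, Z=2, X=0, W=2) weight 1/144
  (Y=0, U=1, Z=2, X=0, W=3) weight 1/144
  (Y=0, U=2, Z=0, X=0, W=2) weight 1/162
  (Y=0, U=2, Z=0, X=0, W=3) weight 1/162
  (Y=2, U=1, Z=0, X=0, W=2) weight 1/144
  … 15 more
Group by Y:
  weight(Y=0) = 17/216
  weight(Y=2) = 17/216
Total weight = 17/216 + 17/216 = 17/108
P(Y=0 | obs) = 17/216 / 17/108 = 1/2
P(Y=2 | obs) = 17/216 / 17/108 = 1/2

P(Y = 0 | obs) = 1/2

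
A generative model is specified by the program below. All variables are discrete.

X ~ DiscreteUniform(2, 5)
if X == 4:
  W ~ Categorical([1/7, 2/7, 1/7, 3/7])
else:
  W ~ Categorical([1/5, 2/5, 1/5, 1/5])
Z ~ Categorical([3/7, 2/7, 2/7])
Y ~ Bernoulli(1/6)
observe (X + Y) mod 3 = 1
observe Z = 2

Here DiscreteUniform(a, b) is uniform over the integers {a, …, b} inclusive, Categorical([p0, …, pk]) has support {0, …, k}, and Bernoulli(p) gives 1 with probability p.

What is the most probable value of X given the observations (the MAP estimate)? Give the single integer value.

Enumerate traces; 8 have nonzero weight after conditioning:
  (X=3, W=0, Z=2, Y=1) weight 1/420
  (X=3, W=1, Z=2, Y=1) weight 1/210
  (X=3, W=2, Z=2, Y=1) weight 1/420
  (X=3, W=3, Z=2, Y=1) weight 1/420
  (X=4, W=0, Z=2, Y=0) weight 5/588
  (X=4, W=1, Z=2, Y=0) weight 5/294
  (X=4, W=2, Z=2, Y=0) weight 5/588
  (X=4, W=3, Z=2, Y=0) weight 5/196
Group by X:
  weight(X=3) = 1/84
  weight(X=4) = 5/84
Total weight = 1/84 + 5/84 = 1/14
P(X=3 | obs) = 1/84 / 1/14 = 1/6
P(X=4 | obs) = 5/84 / 1/14 = 5/6
argmax = 4

argmax_v P(X = v | obs) = 4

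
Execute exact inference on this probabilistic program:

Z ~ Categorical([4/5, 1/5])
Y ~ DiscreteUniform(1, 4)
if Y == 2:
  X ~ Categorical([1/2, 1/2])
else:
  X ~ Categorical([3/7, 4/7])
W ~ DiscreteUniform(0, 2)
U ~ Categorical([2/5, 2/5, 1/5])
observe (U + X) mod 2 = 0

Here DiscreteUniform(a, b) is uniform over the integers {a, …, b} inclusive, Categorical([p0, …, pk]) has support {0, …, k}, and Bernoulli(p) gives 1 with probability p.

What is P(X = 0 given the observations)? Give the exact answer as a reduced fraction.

Enumerate traces; 72 have nonzero weight after conditioning:
  (Z=0, Y=1, X=0, W=0, U=0) weight 2/175
  (Z=0, Y=1, X=0, W=0, U=2) weight 1/175
  (Z=0, Y=1, X=0, W=1, U=0) weight 2/175
  (Z=0, Y=1, X=0, W=1, U=2) weight 1/175
  (Z=0, Y=1, X=0, W=2, U=0) weight 2/175
  (Z=0, Y=1, X=0, W=2, U=2) weight 1/175
  (Z=0, Y=1, X=1, W=0, U=1) weight 8/525
  (Z=0, Y=1, X=1, W=1, U=1) weight 8/525
  … 64 more
Group by X:
  weight(X=0) = 15/56
  weight(X=1) = 31/140
Total weight = 15/56 + 31/140 = 137/280
P(X=0 | obs) = 15/56 / 137/280 = 75/137
P(X=1 | obs) = 31/140 / 137/280 = 62/137

P(X = 0 | obs) = 75/137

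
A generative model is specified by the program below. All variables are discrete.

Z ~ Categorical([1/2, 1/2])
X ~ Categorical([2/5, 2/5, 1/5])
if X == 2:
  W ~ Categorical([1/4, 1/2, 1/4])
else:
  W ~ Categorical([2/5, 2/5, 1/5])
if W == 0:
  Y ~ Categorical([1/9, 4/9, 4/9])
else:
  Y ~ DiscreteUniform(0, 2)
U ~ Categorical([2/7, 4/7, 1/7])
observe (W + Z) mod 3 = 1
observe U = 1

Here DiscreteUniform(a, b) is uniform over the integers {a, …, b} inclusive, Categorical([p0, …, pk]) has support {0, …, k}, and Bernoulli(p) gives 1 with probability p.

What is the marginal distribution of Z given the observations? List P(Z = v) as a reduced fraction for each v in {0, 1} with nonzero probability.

Enumerate traces; 18 have nonzero weight after conditioning:
  (Z=0, X=0, W=1, Y=0, U=1) weight 8/525
  (Z=0, X=0, W=1, Y=1, U=1) weight 8/525
  (Z=0, X=0, W=1, Y=2, U=1) weight 8/525
  (Z=0, X=1, W=1, Y=0, U=1) weight 8/525
  (Z=0, X=1, W=1, Y=1, U=1) weight 8/525
  (Z=0, X=1, W=1, Y=2, U=1) weight 8/525
  (Z=0, X=2, W=1, Y=0, U=1) weight 1/105
  (Z=0, X=2, W=1, Y=1, U=1) weight 1/105
  (Z=1, X=0, W=0, Y=0, U=1) weight 8/1575
  … 9 more
Group by Z:
  weight(Z=0) = 3/25
  weight(Z=1) = 37/350
Total weight = 3/25 + 37/350 = 79/350
P(Z=0 | obs) = 3/25 / 79/350 = 42/79
P(Z=1 | obs) = 37/350 / 79/350 = 37/79

P(Z=0) = 42/79, P(Z=1) = 37/79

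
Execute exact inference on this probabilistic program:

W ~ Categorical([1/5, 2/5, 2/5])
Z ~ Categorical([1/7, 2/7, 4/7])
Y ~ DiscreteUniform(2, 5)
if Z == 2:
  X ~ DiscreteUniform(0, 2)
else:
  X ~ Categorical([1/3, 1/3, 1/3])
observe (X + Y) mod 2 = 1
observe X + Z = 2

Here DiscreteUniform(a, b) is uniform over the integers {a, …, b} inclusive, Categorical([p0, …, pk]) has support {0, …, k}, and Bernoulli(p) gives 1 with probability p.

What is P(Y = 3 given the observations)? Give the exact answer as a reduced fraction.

Enumerate traces; 18 have nonzero weight after conditioning:
  (W=0, Z=0, Y=3, X=2) weight 1/420
  (W=0, Z=0, Y=5, X=2) weight 1/420
  (W=0, Z=1, Y=2, X=1) weight 1/210
  (W=0, Z=1, Y=4, X=1) weight 1/210
  (W=0, Z=2, Y=3, X=0) weight 1/105
  (W=0, Z=2, Y=5, X=0) weight 1/105
  (W=1, Z=0, Y=3, X=2) weight 1/210
  (W=1, Z=0, Y=5, X=2) weight 1/210
  … 10 more
Group by Y:
  weight(Y=2) = 1/42
  weight(Y=3) = 5/84
  weight(Y=4) = 1/42
  weight(Y=5) = 5/84
Total weight = 1/42 + 5/84 + 1/42 + 5/84 = 1/6
P(Y=2 | obs) = 1/42 / 1/6 = 1/7
P(Y=3 | obs) = 5/84 / 1/6 = 5/14
P(Y=4 | obs) = 1/42 / 1/6 = 1/7
P(Y=5 | obs) = 5/84 / 1/6 = 5/14

P(Y = 3 | obs) = 5/14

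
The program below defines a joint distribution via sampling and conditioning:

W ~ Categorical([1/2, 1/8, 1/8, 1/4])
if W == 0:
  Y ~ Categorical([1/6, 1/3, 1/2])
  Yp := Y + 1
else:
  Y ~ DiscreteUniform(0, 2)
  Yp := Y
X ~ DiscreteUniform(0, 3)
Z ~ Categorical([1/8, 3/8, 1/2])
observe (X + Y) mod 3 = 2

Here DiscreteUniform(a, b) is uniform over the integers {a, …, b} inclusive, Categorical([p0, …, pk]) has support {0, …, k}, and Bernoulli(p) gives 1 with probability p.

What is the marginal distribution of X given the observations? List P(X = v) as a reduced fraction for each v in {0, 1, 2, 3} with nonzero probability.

Enumerate traces; 48 have nonzero weight after conditioning:
  (W=0, Y=0, X=2, Z=0) weight 1/384
  (W=0, Y=0, X=2, Z=1) weight 1/128
  (W=0, Y=0, X=2, Z=2) weight 1/96
  (W=0, Y=1, X=1, Z=0) weight 1/192
  (W=0, Y=1, X=1, Z=1) weight 1/64
  (W=0, Y=1, X=1, Z=2) weight 1/48
  (W=0, Y=2, X=0, Z=0) weight 1/128
  (W=0, Y=2, X=0, Z=1) weight 3/128
  (W=0, Y=2, X=3, Z=0) weight 1/128
  … 39 more
Group by X:
  weight(X=0) = 5/48
  weight(X=1) = 1/12
  weight(X=2) = 1/16
  weight(X=3) = 5/48
Total weight = 5/48 + 1/12 + 1/16 + 5/48 = 17/48
P(X=0 | obs) = 5/48 / 17/48 = 5/17
P(X=1 | obs) = 1/12 / 17/48 = 4/17
P(X=2 | obs) = 1/16 / 17/48 = 3/17
P(X=3 | obs) = 5/48 / 17/48 = 5/17

P(X=0) = 5/17, P(X=1) = 4/17, P(X=2) = 3/17, P(X=3) = 5/17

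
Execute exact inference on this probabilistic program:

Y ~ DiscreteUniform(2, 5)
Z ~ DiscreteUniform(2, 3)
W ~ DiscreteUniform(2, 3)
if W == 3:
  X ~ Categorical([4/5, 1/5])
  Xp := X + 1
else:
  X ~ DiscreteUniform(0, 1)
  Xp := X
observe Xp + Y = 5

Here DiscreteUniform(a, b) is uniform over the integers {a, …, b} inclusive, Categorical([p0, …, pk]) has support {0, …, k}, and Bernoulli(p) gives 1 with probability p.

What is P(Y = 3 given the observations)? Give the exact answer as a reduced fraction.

P(Y = 3 | obs) = 1/10

Enumerate traces; 8 have nonzero weight after conditioning:
  (Y=3, Z=2, W=3, X=1) weight 1/80
  (Y=3, Z=3, W=3, X=1) weight 1/80
  (Y=4, Z=2, W=2, X=1) weight 1/32
  (Y=4, Z=2, W=3, X=0) weight 1/20
  (Y=4, Z=3, W=2, X=1) weight 1/32
  (Y=4, Z=3, W=3, X=0) weight 1/20
  (Y=5, Z=2, W=2, X=0) weight 1/32
  (Y=5, Z=3, W=2, X=0) weight 1/32
Group by Y:
  weight(Y=3) = 1/40
  weight(Y=4) = 13/80
  weight(Y=5) = 1/16
Total weight = 1/40 + 13/80 + 1/16 = 1/4
P(Y=3 | obs) = 1/40 / 1/4 = 1/10
P(Y=4 | obs) = 13/80 / 1/4 = 13/20
P(Y=5 | obs) = 1/16 / 1/4 = 1/4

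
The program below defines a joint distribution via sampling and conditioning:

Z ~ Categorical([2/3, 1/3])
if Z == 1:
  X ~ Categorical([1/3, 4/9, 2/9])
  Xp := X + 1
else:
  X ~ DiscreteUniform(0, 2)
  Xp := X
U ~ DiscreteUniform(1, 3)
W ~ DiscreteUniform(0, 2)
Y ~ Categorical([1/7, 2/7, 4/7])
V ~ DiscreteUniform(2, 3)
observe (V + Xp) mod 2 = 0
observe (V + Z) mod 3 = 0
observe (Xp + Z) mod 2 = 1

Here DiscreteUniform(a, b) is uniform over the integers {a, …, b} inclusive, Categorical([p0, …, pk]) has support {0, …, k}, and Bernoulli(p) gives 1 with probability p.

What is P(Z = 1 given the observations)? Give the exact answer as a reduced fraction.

Enumerate traces; 54 have nonzero weight after conditioning:
  (Z=0, X=1, U=1, W=0, Y=0, V=3) weight 1/567
  (Z=0, X=1, U=1, W=0, Y=1, V=3) weight 2/567
  (Z=0, X=1, U=1, W=0, Y=2, V=3) weight 4/567
  (Z=0, X=1, U=1, W=1, Y=0, V=3) weight 1/567
  (Z=0, X=1, U=1, W=1, Y=1, V=3) weight 2/567
  (Z=0, X=1, U=1, W=1, Y=2, V=3) weight 4/567
  (Z=0, X=1, U=1, W=2, Y=0, V=3) weight 1/567
  (Z=0, X=1, U=1, W=2, Y=1, V=3) weight 2/567
  (Z=1, X=1, U=1, W=0, Y=0, V=2) weight 2/1701
  … 45 more
Group by Z:
  weight(Z=0) = 1/9
  weight(Z=1) = 2/27
Total weight = 1/9 + 2/27 = 5/27
P(Z=0 | obs) = 1/9 / 5/27 = 3/5
P(Z=1 | obs) = 2/27 / 5/27 = 2/5

P(Z = 1 | obs) = 2/5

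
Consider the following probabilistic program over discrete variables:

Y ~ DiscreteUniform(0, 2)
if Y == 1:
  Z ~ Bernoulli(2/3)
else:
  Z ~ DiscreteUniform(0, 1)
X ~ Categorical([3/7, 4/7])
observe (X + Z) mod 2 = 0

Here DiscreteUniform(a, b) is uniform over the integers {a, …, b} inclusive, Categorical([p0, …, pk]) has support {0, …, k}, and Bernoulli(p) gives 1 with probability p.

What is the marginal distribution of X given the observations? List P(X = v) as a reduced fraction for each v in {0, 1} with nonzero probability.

Enumerate traces; 6 have nonzero weight after conditioning:
  (Y=0, Z=0, X=0) weight 1/14
  (Y=0, Z=1, X=1) weight 2/21
  (Y=1, Z=0, X=0) weight 1/21
  (Y=1, Z=1, X=1) weight 8/63
  (Y=2, Z=0, X=0) weight 1/14
  (Y=2, Z=1, X=1) weight 2/21
Group by X:
  weight(X=0) = 4/21
  weight(X=1) = 20/63
Total weight = 4/21 + 20/63 = 32/63
P(X=0 | obs) = 4/21 / 32/63 = 3/8
P(X=1 | obs) = 20/63 / 32/63 = 5/8

P(X=0) = 3/8, P(X=1) = 5/8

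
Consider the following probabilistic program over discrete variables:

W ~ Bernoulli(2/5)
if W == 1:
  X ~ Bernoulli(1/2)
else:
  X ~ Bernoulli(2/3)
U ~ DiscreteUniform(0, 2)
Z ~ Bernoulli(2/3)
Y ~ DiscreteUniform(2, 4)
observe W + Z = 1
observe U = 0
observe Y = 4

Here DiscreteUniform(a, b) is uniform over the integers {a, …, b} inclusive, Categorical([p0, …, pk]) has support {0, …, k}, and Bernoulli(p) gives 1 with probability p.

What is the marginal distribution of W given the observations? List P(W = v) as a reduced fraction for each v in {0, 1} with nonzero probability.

P(W=0) = 3/4, P(W=1) = 1/4

Enumerate traces; 4 have nonzero weight after conditioning:
  (W=0, X=0, U=0, Z=1, Y=4) weight 2/135
  (W=0, X=1, U=0, Z=1, Y=4) weight 4/135
  (W=1, X=0, U=0, Z=0, Y=4) weight 1/135
  (W=1, X=1, U=0, Z=0, Y=4) weight 1/135
Group by W:
  weight(W=0) = 2/45
  weight(W=1) = 2/135
Total weight = 2/45 + 2/135 = 8/135
P(W=0 | obs) = 2/45 / 8/135 = 3/4
P(W=1 | obs) = 2/135 / 8/135 = 1/4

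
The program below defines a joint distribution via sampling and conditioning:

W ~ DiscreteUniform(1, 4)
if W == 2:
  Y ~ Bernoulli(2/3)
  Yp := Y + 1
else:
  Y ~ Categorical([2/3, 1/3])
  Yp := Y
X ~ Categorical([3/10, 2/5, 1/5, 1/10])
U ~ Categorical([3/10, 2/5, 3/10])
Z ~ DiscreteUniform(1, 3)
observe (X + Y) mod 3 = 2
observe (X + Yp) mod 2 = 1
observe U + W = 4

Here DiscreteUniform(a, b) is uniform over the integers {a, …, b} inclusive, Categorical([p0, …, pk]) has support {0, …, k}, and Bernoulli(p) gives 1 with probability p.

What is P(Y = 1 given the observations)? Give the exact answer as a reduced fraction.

P(Y = 1 | obs) = 4/5

Enumerate traces; 6 have nonzero weight after conditioning:
  (W=2, Y=0, X=2, U=2, Z=1) weight 1/600
  (W=2, Y=0, X=2, U=2, Z=2) weight 1/600
  (W=2, Y=0, X=2, U=2, Z=3) weight 1/600
  (W=2, Y=1, X=1, U=2, Z=1) weight 1/150
  (W=2, Y=1, X=1, U=2, Z=2) weight 1/150
  (W=2, Y=1, X=1, U=2, Z=3) weight 1/150
Group by Y:
  weight(Y=0) = 1/200
  weight(Y=1) = 1/50
Total weight = 1/200 + 1/50 = 1/40
P(Y=0 | obs) = 1/200 / 1/40 = 1/5
P(Y=1 | obs) = 1/50 / 1/40 = 4/5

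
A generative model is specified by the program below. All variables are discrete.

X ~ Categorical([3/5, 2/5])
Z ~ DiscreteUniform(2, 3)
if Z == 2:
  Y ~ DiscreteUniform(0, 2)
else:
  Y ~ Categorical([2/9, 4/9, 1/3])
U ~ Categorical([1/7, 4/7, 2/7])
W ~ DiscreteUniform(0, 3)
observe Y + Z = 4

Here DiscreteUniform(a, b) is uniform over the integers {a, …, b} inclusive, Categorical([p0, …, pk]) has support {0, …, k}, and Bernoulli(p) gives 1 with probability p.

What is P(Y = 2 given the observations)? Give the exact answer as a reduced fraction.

Enumerate traces; 48 have nonzero weight after conditioning:
  (X=0, Z=2, Y=2, U=0, W=0) weight 1/280
  (X=0, Z=2, Y=2, U=0, W=1) weight 1/280
  (X=0, Z=2, Y=2, U=0, W=2) weight 1/280
  (X=0, Z=2, Y=2, U=0, W=3) weight 1/280
  (X=0, Z=2, Y=2, U=1, W=0) weight 1/70
  (X=0, Z=2, Y=2, U=1, W=1) weight 1/70
  (X=0, Z=2, Y=2, U=1, W=2) weight 1/70
  (X=0, Z=2, Y=2, U=1, W=3) weight 1/70
  (X=0, Z=3, Y=1, U=0, W=0) weight 1/210
  … 39 more
Group by Y:
  weight(Y=1) = 2/9
  weight(Y=2) = 1/6
Total weight = 2/9 + 1/6 = 7/18
P(Y=1 | obs) = 2/9 / 7/18 = 4/7
P(Y=2 | obs) = 1/6 / 7/18 = 3/7

P(Y = 2 | obs) = 3/7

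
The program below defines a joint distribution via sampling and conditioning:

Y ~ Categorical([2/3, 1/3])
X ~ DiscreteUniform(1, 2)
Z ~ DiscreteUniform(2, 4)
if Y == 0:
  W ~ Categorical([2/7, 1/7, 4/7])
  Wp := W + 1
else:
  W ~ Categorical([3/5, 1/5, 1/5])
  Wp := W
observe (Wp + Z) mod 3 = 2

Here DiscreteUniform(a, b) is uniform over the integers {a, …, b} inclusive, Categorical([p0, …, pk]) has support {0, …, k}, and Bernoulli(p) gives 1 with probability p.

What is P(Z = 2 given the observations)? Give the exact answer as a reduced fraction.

P(Z = 2 | obs) = 61/105

Enumerate traces; 12 have nonzero weight after conditioning:
  (Y=0, X=1, Z=2, W=2) weight 4/63
  (Y=0, X=1, Z=3, W=1) weight 1/63
  (Y=0, X=1, Z=4, W=0) weight 2/63
  (Y=0, X=2, Z=2, W=2) weight 4/63
  (Y=0, X=2, Z=3, W=1) weight 1/63
  (Y=0, X=2, Z=4, W=0) weight 2/63
  (Y=1, X=1, Z=2, W=0) weight 1/30
  (Y=1, X=1, Z=3, W=2) weight 1/90
  … 4 more
Group by Z:
  weight(Z=2) = 61/315
  weight(Z=3) = 17/315
  weight(Z=4) = 3/35
Total weight = 61/315 + 17/315 + 3/35 = 1/3
P(Z=2 | obs) = 61/315 / 1/3 = 61/105
P(Z=3 | obs) = 17/315 / 1/3 = 17/105
P(Z=4 | obs) = 3/35 / 1/3 = 9/35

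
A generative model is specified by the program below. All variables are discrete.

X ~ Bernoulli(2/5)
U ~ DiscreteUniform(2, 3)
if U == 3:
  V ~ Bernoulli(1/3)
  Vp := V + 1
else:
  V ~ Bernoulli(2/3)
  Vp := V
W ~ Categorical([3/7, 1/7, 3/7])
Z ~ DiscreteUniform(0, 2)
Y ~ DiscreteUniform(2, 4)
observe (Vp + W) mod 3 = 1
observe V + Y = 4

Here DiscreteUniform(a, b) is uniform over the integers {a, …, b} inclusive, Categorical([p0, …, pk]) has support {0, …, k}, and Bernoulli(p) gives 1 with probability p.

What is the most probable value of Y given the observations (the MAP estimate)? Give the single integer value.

argmax_v P(Y = v | obs) = 3

Enumerate traces; 24 have nonzero weight after conditioning:
  (X=0, U=2, V=0, W=1, Z=0, Y=4) weight 1/630
  (X=0, U=2, V=0, W=1, Z=1, Y=4) weight 1/630
  (X=0, U=2, V=0, W=1, Z=2, Y=4) weight 1/630
  (X=0, U=2, V=1, W=0, Z=0, Y=3) weight 1/105
  (X=0, U=2, V=1, W=0, Z=1, Y=3) weight 1/105
  (X=0, U=2, V=1, W=0, Z=2, Y=3) weight 1/105
  (X=0, U=3, V=0, W=0, Z=0, Y=4) weight 1/105
  (X=0, U=3, V=0, W=0, Z=1, Y=4) weight 1/105
  … 16 more
Group by Y:
  weight(Y=3) = 1/14
  weight(Y=4) = 1/18
Total weight = 1/14 + 1/18 = 8/63
P(Y=3 | obs) = 1/14 / 8/63 = 9/16
P(Y=4 | obs) = 1/18 / 8/63 = 7/16
argmax = 3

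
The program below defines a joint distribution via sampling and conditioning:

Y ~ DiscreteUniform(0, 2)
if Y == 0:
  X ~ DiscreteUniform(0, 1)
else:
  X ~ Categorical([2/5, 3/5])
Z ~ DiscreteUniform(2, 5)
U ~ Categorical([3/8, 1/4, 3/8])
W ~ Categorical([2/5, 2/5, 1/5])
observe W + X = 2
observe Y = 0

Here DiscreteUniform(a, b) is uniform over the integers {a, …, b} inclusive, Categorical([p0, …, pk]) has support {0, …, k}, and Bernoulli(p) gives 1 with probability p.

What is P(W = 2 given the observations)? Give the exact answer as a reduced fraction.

Enumerate traces; 24 have nonzero weight after conditioning:
  (Y=0, X=0, Z=2, U=0, W=2) weight 1/320
  (Y=0, X=0, Z=2, U=1, W=2) weight 1/480
  (Y=0, X=0, Z=2, U=2, W=2) weight 1/320
  (Y=0, X=0, Z=3, U=0, W=2) weight 1/320
  (Y=0, X=0, Z=3, U=1, W=2) weight 1/480
  (Y=0, X=0, Z=3, U=2, W=2) weight 1/320
  (Y=0, X=0, Z=4, U=0, W=2) weight 1/320
  (Y=0, X=0, Z=4, U=1, W=2) weight 1/480
  (Y=0, X=1, Z=2, U=0, W=1) weight 1/160
  … 15 more
Group by W:
  weight(W=1) = 1/15
  weight(W=2) = 1/30
Total weight = 1/15 + 1/30 = 1/10
P(W=1 | obs) = 1/15 / 1/10 = 2/3
P(W=2 | obs) = 1/30 / 1/10 = 1/3

P(W = 2 | obs) = 1/3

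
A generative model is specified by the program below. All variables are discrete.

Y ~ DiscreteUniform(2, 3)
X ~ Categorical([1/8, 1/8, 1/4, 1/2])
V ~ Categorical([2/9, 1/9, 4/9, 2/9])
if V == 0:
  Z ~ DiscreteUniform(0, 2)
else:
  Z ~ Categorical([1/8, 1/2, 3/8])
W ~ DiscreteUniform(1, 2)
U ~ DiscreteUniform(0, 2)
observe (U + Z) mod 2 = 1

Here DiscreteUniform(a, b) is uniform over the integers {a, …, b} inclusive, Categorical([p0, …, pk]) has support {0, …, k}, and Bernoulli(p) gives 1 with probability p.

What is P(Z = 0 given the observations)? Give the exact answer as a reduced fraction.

Enumerate traces; 256 have nonzero weight after conditioning:
  (Y=2, X=0, V=0, Z=0, W=1, U=1) weight 1/1296
  (Y=2, X=0, V=0, Z=0, W=2, U=1) weight 1/1296
  (Y=2, X=0, V=0, Z=1, W=1, U=0) weight 1/1296
  (Y=2, X=0, V=0, Z=1, W=1, U=2) weight 1/1296
  (Y=2, X=0, V=0, Z=1, W=2, U=0) weight 1/1296
  (Y=2, X=0, V=0, Z=1, W=2, U=2) weight 1/1296
  (Y=2, X=0, V=0, Z=2, W=1, U=1) weight 1/1296
  (Y=2, X=0, V=0, Z=2, W=2, U=1) weight 1/1296
  … 248 more
Group by Z:
  weight(Z=0) = 37/648
  weight(Z=1) = 25/81
  weight(Z=2) = 79/648
Total weight = 37/648 + 25/81 + 79/648 = 79/162
P(Z=0 | obs) = 37/648 / 79/162 = 37/316
P(Z=1 | obs) = 25/81 / 79/162 = 50/79
P(Z=2 | obs) = 79/648 / 79/162 = 1/4

P(Z = 0 | obs) = 37/316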